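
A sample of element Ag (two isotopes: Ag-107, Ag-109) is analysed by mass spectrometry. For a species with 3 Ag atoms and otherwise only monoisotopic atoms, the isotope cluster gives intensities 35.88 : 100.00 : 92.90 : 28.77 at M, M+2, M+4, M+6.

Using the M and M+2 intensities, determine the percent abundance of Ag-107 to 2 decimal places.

Write p for the Ag-107 fraction. I(M+2)/I(M) = [C(3,1)·p^2·(1−p)] / p^3 = 3·(1−p)/p = 100.00/35.88 = 2.7871
(1−p)/p = 2.7871/3 = 0.9290  ⇒  p = 1/(1 + 0.9290) = 0.5184
Ag-107: 51.84%, Ag-109: 48.16%.

51.84%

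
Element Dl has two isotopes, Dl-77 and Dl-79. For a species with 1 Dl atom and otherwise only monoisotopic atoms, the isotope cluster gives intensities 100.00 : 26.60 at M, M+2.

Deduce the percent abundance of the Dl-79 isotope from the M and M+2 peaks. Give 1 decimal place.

If p is the fraction of Dl that is Dl-77, then I(M+2)/I(M) = [C(1,1)·p^0·(1−p)] / p^1 = 1·(1−p)/p = 26.60/100.00 = 0.2660
(1−p)/p = 0.2660/1 = 0.2660  ⇒  p = 1/(1 + 0.2660) = 0.7899
Dl-77: 79.0%, Dl-79: 21.0%.

21.0%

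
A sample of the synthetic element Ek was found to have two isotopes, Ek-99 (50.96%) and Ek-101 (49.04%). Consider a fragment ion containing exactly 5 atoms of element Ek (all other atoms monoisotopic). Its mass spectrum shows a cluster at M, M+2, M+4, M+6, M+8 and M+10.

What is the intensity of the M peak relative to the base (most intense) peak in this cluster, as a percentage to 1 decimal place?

Term probabilities: M 0.0344, M+2 0.1654, M+4 0.3183, M+6 0.3063, M+8 0.1474, M+10 0.0284. Base peak = M+4.
P(M+4) = C(5,2) × 0.5096^3 × 0.4904^2 = 10 × 0.13233912 × 0.24049216 = 0.318265 (base)
P(M) = C(5,0) × 0.5096^5 × 0.4904^0 = 1 × 0.03436743 × 1.0000 = 0.034367
Relative intensity = 0.034367 / 0.318265 × 100 = 10.8

10.8%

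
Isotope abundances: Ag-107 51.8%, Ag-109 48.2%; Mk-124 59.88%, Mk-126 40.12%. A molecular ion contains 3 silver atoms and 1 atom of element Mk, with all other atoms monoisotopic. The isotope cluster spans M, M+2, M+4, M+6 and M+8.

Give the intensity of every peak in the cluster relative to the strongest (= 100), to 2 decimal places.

Silver pattern (n=3): 0.13899183 : 0.3879965 : 0.3610315 : 0.11198017
Element Mk pattern (n=1): 0.5988 : 0.4012
Convolve the two distributions (both contribute in 2-u steps):
  M: 0.13899183×0.5988 = 0.083228
  M+2: 0.13899183×0.4012 + 0.3879965×0.5988 = 0.288096
  M+4: 0.3879965×0.4012 + 0.3610315×0.5988 = 0.371850
  M+6: 0.3610315×0.4012 + 0.11198017×0.5988 = 0.211900
  M+8: 0.11198017×0.4012 = 0.044926
Scale to base peak (0.371850) = 100: 22.38 : 77.48 : 100.00 : 56.99 : 12.08

22.38 : 77.48 : 100.00 : 56.99 : 12.08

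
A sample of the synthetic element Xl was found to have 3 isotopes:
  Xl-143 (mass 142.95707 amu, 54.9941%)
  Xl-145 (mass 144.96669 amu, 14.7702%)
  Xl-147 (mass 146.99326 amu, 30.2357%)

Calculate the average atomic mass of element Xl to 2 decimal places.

144.47 amu

Weight each isotope mass by its fractional abundance: 0.549941 × 142.95707 + 0.147702 × 144.96669 + 0.302357 × 146.99326
= 78.617954 + 21.411870 + 44.444441 = 144.474265 amu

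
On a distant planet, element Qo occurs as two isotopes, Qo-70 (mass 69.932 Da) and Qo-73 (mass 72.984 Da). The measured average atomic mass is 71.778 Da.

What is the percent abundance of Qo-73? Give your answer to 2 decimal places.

Writing the weighted mean with unknown fraction x of Qo-70:
69.932·x + 72.984·(1 − x) = 71.778
(69.932 − 72.984)·x = 71.778 − 72.984
x = -1.206 / -3.052 = 0.39515 → 39.52% Qo-70, 60.48% Qo-73.

60.48%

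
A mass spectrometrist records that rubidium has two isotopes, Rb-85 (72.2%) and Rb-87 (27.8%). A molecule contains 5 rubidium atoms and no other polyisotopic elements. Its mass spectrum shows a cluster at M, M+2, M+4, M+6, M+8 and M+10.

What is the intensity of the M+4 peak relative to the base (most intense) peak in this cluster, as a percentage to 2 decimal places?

77.01%

Term probabilities: M 0.1962, M+2 0.3777, M+4 0.2909, M+6 0.1120, M+8 0.0216, M+10 0.0017. Base peak = M+2.
P(M+2) = C(5,1) × 0.722^4 × 0.278^1 = 5 × 0.27173701 × 0.2780 = 0.377714 (base)
P(M+4) = C(5,2) × 0.722^3 × 0.278^2 = 10 × 0.37636705 × 0.077284 = 0.290872
Relative intensity = 0.290872 / 0.377714 × 100 = 77.01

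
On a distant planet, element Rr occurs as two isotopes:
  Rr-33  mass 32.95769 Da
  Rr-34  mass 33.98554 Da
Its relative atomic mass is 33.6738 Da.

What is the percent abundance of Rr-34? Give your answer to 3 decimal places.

Let x be the fractional abundance of Rr-33; then Rr-34 has abundance 1 − x.
32.95769·x + 33.98554·(1 − x) = 33.6738
(32.95769 − 33.98554)·x = 33.6738 − 33.98554
x = -0.31174 / -1.02785 = 0.30329 → 30.329% Rr-33, 69.671% Rr-34.

69.671%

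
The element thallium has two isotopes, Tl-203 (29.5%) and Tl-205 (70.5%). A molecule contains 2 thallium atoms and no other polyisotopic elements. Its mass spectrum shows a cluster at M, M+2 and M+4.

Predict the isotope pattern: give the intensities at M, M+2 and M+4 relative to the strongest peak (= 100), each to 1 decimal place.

Expanding (0.295 + 0.705)^2:
P(M) = 0.295^2 = 0.087025
P(M+2) = 2 × 0.295^1 × 0.705^1 = 0.415950
P(M+4) = 0.705^2 = 0.497025
The M+4 peak is largest (0.497025); scaling to 100 gives 17.5 : 83.7 : 100.0.

17.5 : 83.7 : 100.0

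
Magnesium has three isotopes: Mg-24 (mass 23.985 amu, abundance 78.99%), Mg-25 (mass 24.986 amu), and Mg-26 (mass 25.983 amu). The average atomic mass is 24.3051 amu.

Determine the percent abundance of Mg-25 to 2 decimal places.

10.00%

Let x and y be the fractions of Mg-25 and Mg-26. Then x + y = 1 − 0.7899 = 0.2101 and 24.986x + 25.983y = 24.3051 − 0.7899×23.985 = 5.3593485.
Substituting: 24.986x + 25.983(0.2101 − x) = 5.3593485
(24.986 − 25.983)x = -0.0996798  ⇒  x = 0.09998, y = 0.11012
Mg-25: 10.00%, Mg-26: 11.01%.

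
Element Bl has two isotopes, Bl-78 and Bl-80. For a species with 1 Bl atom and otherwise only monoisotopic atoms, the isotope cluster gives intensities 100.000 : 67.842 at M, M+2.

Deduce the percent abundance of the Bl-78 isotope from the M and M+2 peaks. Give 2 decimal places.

Let p = fractional abundance of Bl-78. I(M+2)/I(M) = [C(1,1)·p^0·(1−p)] / p^1 = 1·(1−p)/p = 67.842/100.000 = 0.6784
(1−p)/p = 0.6784/1 = 0.6784  ⇒  p = 1/(1 + 0.6784) = 0.5958
Bl-78: 59.58%, Bl-80: 40.42%.

59.58%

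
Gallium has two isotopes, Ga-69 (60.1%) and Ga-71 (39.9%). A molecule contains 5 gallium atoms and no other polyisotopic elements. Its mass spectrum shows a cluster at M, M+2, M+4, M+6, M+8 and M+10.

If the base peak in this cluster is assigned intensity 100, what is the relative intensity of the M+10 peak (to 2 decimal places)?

Binomial terms of (0.601 + 0.399)^5: M 0.0784, M+2 0.2603, M+4 0.3456, M+6 0.2294, M+8 0.0762, M+10 0.0101 → M+4 is the base peak.
P(M+4) = C(5,2) × 0.601^3 × 0.399^2 = 10 × 0.2170818 × 0.159201 = 0.345596 (base)
P(M+10) = C(5,5) × 0.601^0 × 0.399^5 = 1 × 1.0000 × 0.01011264 = 0.010113
Relative intensity = 0.010113 / 0.345596 × 100 = 2.93

2.93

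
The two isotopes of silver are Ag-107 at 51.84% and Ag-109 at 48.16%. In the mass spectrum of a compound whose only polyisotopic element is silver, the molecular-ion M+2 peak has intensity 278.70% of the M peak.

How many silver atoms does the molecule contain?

With n Ag atoms, P(M+2)/P(M) = C(n,1)·p^(n−1)q / p^n = n·q/p = n · 0.4816/0.5184.
n = 2.7870 × 0.5184/0.4816 = 3.00 ≈ 3

3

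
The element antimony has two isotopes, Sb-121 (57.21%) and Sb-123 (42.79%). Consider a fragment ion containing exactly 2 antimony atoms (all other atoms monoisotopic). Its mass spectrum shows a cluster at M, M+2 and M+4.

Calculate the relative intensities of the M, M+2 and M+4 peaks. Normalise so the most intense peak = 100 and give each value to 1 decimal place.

Expanding (0.5721 + 0.4279)^2:
P(M) = 0.5721^2 = 0.327298
P(M+2) = 2 × 0.5721^1 × 0.4279^1 = 0.489603
P(M+4) = 0.4279^2 = 0.183098
The M+2 peak is largest (0.489603); scaling to 100 gives 66.8 : 100.0 : 37.4.

66.8 : 100.0 : 37.4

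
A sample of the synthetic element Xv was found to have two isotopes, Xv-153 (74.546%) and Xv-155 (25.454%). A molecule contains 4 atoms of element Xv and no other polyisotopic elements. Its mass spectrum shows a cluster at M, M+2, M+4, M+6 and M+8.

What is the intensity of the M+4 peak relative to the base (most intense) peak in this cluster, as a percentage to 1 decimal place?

Binomial terms of (0.74546 + 0.25454)^4: M 0.3088, M+2 0.4218, M+4 0.2160, M+6 0.0492, M+8 0.0042 → M+2 is the base peak.
P(M+2) = C(4,1) × 0.74546^3 × 0.25454^1 = 4 × 0.41426003 × 0.25454 = 0.421783 (base)
P(M+4) = C(4,2) × 0.74546^2 × 0.25454^2 = 6 × 0.55571061 × 0.06479061 = 0.216029
Relative intensity = 0.216029 / 0.421783 × 100 = 51.2

51.2%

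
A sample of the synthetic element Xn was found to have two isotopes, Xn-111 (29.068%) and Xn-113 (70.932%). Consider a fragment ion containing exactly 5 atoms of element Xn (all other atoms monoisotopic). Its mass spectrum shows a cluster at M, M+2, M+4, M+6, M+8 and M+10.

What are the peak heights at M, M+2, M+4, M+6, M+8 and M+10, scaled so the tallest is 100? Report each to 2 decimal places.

The 5 Xn atoms are independent, so intensities follow the terms of (0.29068 + 0.70932)^5.
P(M) = 0.29068^5 = 0.002075
P(M+2) = 5 × 0.29068^4 × 0.70932^1 = 0.025321
P(M+4) = 10 × 0.29068^3 × 0.70932^2 = 0.123575
P(M+6) = 10 × 0.29068^2 × 0.70932^3 = 0.301548
P(M+8) = 5 × 0.29068^1 × 0.70932^4 = 0.367920
P(M+10) = 0.70932^5 = 0.179561
The M+8 peak is largest (0.367920); scaling to 100 gives 0.56 : 6.88 : 33.59 : 81.96 : 100.00 : 48.80.

0.56 : 6.88 : 33.59 : 81.96 : 100.00 : 48.80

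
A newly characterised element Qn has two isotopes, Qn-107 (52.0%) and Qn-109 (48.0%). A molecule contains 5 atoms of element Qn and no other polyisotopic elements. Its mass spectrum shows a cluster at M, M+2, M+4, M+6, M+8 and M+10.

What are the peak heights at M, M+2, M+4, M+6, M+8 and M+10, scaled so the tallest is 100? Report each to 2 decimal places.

Expanding (0.520 + 0.480)^5:
P(M) = 0.520^5 = 0.038020
P(M+2) = 5 × 0.520^4 × 0.480^1 = 0.175479
P(M+4) = 10 × 0.520^3 × 0.480^2 = 0.323961
P(M+6) = 10 × 0.520^2 × 0.480^3 = 0.299041
P(M+8) = 5 × 0.520^1 × 0.480^4 = 0.138019
P(M+10) = 0.480^5 = 0.025480
The M+4 peak is largest (0.323961); scaling to 100 gives 11.74 : 54.17 : 100.00 : 92.31 : 42.60 : 7.87.

11.74 : 54.17 : 100.00 : 92.31 : 42.60 : 7.87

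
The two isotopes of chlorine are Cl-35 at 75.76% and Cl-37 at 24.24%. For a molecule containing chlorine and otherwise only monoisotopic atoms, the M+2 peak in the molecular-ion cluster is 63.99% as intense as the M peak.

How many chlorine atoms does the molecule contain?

2

With n Cl atoms, P(M+2)/P(M) = C(n,1)·p^(n−1)q / p^n = n·q/p = n · 0.2424/0.7576.
n = 0.6399 × 0.7576/0.2424 = 2.00 ≈ 2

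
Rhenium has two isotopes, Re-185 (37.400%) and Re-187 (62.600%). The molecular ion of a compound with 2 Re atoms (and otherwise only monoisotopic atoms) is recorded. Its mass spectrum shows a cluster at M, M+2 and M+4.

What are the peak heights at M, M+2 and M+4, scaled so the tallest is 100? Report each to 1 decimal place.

29.9 : 100.0 : 83.7

Each Re atom is independently Re-185 (p = 0.37400) or Re-187 (q = 0.62600); the cluster is the binomial expansion (p + q)^2.
P(M) = 0.37400^2 = 0.139876
P(M+2) = 2 × 0.37400^1 × 0.62600^1 = 0.468248
P(M+4) = 0.62600^2 = 0.391876
The M+2 peak is largest (0.468248); scaling to 100 gives 29.9 : 100.0 : 83.7.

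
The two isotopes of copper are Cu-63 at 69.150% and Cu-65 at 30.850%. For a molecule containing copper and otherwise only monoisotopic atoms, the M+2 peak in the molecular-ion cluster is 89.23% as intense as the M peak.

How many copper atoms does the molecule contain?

2

For n independent Cu atoms, I(M+2)/I(M) = n · (abundance Cu-65) / (abundance Cu-63) = n · 0.30850/0.69150.
n = 0.8923 × 0.69150/0.30850 = 2.00 ≈ 2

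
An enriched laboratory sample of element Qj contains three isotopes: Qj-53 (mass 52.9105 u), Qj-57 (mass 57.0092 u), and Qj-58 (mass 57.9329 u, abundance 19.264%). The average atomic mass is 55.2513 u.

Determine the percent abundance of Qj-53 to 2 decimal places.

47.23%

Let x and y be the fractions of Qj-53 and Qj-57. Then x + y = 1 − 0.19264 = 0.80736 and 52.9105x + 57.0092y = 55.2513 − 0.19264×57.9329 = 44.091106144.
Substituting: 52.9105x + 57.0092(0.80736 − x) = 44.091106144
(52.9105 − 57.0092)x = -1.935841568  ⇒  x = 0.47231, y = 0.33505
Qj-53: 47.23%, Qj-57: 33.51%.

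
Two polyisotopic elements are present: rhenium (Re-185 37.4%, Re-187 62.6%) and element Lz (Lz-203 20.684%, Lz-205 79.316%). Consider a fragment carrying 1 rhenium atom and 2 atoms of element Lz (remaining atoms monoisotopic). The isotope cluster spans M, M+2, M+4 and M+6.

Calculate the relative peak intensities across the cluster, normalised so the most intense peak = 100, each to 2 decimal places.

3.63 : 33.92 : 100.00 : 89.37

Rhenium pattern (n=1): 0.3740 : 0.6260
Element Lz pattern (n=2): 0.04278279 : 0.32811443 : 0.62910279
Convolve the two distributions (both contribute in 2-u steps):
  M: 0.3740×0.04278279 = 0.016001
  M+2: 0.3740×0.32811443 + 0.6260×0.04278279 = 0.149497
  M+4: 0.3740×0.62910279 + 0.6260×0.32811443 = 0.440684
  M+6: 0.6260×0.62910279 = 0.393818
Scale to base peak (0.440684) = 100: 3.63 : 33.92 : 100.00 : 89.37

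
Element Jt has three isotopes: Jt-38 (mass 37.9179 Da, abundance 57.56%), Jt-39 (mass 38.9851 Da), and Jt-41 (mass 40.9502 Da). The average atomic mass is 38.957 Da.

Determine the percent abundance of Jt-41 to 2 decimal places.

Let x and y be the fractions of Jt-39 and Jt-41. Then x + y = 1 − 0.5756 = 0.4244 and 38.9851x + 40.9502y = 38.957 − 0.5756×37.9179 = 17.13145676.
Substituting: 38.9851x + 40.9502(0.4244 − x) = 17.13145676
(38.9851 − 40.9502)x = -0.24780812  ⇒  x = 0.12610, y = 0.29830
Jt-39: 12.61%, Jt-41: 29.83%.

29.83%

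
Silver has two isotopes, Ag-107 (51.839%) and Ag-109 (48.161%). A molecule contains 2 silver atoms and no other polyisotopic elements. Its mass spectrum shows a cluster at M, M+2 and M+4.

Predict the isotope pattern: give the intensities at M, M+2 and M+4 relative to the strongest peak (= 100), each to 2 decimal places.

53.82 : 100.00 : 46.45

Expanding (0.51839 + 0.48161)^2:
P(M) = 0.51839^2 = 0.268728
P(M+2) = 2 × 0.51839^1 × 0.48161^1 = 0.499324
P(M+4) = 0.48161^2 = 0.231948
The M+2 peak is largest (0.499324); scaling to 100 gives 53.82 : 100.00 : 46.45.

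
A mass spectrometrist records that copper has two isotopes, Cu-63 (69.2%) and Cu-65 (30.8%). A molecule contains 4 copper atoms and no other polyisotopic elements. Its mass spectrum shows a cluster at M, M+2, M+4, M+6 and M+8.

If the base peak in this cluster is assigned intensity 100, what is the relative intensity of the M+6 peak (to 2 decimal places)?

19.81

Binomial terms of (0.692 + 0.308)^4: M 0.2293, M+2 0.4083, M+4 0.2726, M+6 0.0809, M+8 0.0090 → M+2 is the base peak.
P(M+2) = C(4,1) × 0.692^3 × 0.308^1 = 4 × 0.33137389 × 0.3080 = 0.408253 (base)
P(M+6) = C(4,3) × 0.692^1 × 0.308^3 = 4 × 0.6920 × 0.02921811 = 0.080876
Relative intensity = 0.080876 / 0.408253 × 100 = 19.81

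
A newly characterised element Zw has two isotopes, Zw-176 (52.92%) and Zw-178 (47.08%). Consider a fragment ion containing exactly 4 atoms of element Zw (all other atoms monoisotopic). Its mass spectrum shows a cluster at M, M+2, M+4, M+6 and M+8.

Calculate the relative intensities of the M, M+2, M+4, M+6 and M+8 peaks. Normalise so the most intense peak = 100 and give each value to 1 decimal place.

Each Zw atom is independently Zw-176 (p = 0.5292) or Zw-178 (q = 0.4708); the cluster is the binomial expansion (p + q)^4.
P(M) = 0.5292^4 = 0.078429
P(M+2) = 4 × 0.5292^3 × 0.4708^1 = 0.279098
P(M+4) = 6 × 0.5292^2 × 0.4708^2 = 0.372446
P(M+6) = 4 × 0.5292^1 × 0.4708^3 = 0.220897
P(M+8) = 0.4708^4 = 0.049130
The M+4 peak is largest (0.372446); scaling to 100 gives 21.1 : 74.9 : 100.0 : 59.3 : 13.2.

21.1 : 74.9 : 100.0 : 59.3 : 13.2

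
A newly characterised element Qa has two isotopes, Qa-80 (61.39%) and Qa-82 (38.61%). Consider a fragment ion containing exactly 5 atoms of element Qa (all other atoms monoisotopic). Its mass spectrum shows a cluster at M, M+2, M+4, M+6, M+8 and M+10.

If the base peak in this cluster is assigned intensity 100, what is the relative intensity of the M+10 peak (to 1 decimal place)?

2.5

Term probabilities: M 0.0872, M+2 0.2742, M+4 0.3449, M+6 0.2169, M+8 0.0682, M+10 0.0086. Base peak = M+4.
P(M+4) = C(5,2) × 0.6139^3 × 0.3861^2 = 10 × 0.23136246 × 0.14907321 = 0.344899 (base)
P(M+10) = C(5,5) × 0.6139^0 × 0.3861^5 = 1 × 1.0000 × 0.00858023 = 0.008580
Relative intensity = 0.008580 / 0.344899 × 100 = 2.5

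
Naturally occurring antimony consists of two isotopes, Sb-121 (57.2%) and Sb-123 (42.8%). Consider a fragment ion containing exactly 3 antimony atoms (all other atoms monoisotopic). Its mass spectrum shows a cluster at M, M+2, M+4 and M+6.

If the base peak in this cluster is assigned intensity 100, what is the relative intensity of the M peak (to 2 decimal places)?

44.55

Binomial terms of (0.572 + 0.428)^3: M 0.1871, M+2 0.4201, M+4 0.3143, M+6 0.0784 → M+2 is the base peak.
P(M+2) = C(3,1) × 0.572^2 × 0.428^1 = 3 × 0.327184 × 0.4280 = 0.420104 (base)
P(M) = C(3,0) × 0.572^3 × 0.428^0 = 1 × 0.18714925 × 1.0000 = 0.187149
Relative intensity = 0.187149 / 0.420104 × 100 = 44.55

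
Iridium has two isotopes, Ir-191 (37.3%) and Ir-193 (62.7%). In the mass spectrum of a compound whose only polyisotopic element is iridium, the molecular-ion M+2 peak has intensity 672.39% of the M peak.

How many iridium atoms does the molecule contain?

With n Ir atoms, P(M+2)/P(M) = C(n,1)·p^(n−1)q / p^n = n·q/p = n · 0.627/0.373.
n = 6.7239 × 0.373/0.627 = 4.00 ≈ 4

4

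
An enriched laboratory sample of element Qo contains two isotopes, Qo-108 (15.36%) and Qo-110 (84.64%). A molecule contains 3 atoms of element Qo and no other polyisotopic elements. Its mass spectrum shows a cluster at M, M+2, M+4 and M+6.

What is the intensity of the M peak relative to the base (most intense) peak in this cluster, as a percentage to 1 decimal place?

(0.1536 + 0.8464)^3 gives M 0.0036, M+2 0.0599, M+4 0.3301, M+6 0.6064; the largest is M+6.
P(M+6) = C(3,3) × 0.1536^0 × 0.8464^3 = 1 × 1.0000 × 0.606355 = 0.606355 (base)
P(M) = C(3,0) × 0.1536^3 × 0.8464^0 = 1 × 0.00362388 × 1.0000 = 0.003624
Relative intensity = 0.003624 / 0.606355 × 100 = 0.6

0.6%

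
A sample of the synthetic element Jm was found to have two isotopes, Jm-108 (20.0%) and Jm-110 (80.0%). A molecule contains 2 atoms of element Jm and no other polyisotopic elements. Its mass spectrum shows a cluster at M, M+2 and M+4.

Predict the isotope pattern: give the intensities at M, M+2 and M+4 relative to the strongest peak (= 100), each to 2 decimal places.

6.25 : 50.00 : 100.00

Expanding (0.200 + 0.800)^2:
P(M) = 0.200^2 = 0.040000
P(M+2) = 2 × 0.200^1 × 0.800^1 = 0.320000
P(M+4) = 0.800^2 = 0.640000
The M+4 peak is largest (0.640000); scaling to 100 gives 6.25 : 50.00 : 100.00.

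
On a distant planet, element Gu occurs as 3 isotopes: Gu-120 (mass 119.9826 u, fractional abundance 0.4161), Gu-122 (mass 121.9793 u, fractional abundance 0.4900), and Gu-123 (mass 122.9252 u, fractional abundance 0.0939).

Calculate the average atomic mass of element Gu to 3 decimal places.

Weight each isotope mass by its fractional abundance: 0.4161 × 119.9826 + 0.4900 × 121.9793 + 0.0939 × 122.9252
= 49.92476 + 59.76986 + 11.54268 = 121.23730 u

121.237 u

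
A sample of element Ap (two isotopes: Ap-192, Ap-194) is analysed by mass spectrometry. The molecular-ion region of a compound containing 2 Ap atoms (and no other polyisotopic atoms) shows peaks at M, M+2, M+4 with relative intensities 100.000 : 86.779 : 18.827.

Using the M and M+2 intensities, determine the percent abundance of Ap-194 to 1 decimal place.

Write p for the Ap-192 fraction. I(M+2)/I(M) = [C(2,1)·p^1·(1−p)] / p^2 = 2·(1−p)/p = 86.779/100.000 = 0.8678
(1−p)/p = 0.8678/2 = 0.4339  ⇒  p = 1/(1 + 0.4339) = 0.6974
Ap-192: 69.7%, Ap-194: 30.3%.

30.3%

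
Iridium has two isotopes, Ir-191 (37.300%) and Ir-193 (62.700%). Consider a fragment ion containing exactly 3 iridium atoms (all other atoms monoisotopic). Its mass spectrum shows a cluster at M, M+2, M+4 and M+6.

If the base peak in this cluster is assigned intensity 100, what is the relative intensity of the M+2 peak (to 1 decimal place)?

Binomial terms of (0.37300 + 0.62700)^3: M 0.0519, M+2 0.2617, M+4 0.4399, M+6 0.2465 → M+4 is the base peak.
P(M+4) = C(3,2) × 0.37300^1 × 0.62700^2 = 3 × 0.3730 × 0.393129 = 0.439911 (base)
P(M+2) = C(3,1) × 0.37300^2 × 0.62700^1 = 3 × 0.139129 × 0.6270 = 0.261702
Relative intensity = 0.261702 / 0.439911 × 100 = 59.5

59.5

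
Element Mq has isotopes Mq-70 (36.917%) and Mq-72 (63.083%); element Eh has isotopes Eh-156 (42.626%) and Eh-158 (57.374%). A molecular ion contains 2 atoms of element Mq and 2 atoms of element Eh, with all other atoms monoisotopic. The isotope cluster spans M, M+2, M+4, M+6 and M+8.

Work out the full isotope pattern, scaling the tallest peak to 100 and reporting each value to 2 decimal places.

7.12 : 43.48 : 99.14 : 100.00 : 37.65

Element Mq pattern (n=2): 0.13628649 : 0.46576702 : 0.39794649
Element Eh pattern (n=2): 0.18169759 : 0.48912482 : 0.32917759
Convolve the two distributions (both contribute in 2-u steps):
  M: 0.13628649×0.18169759 = 0.024763
  M+2: 0.13628649×0.48912482 + 0.46576702×0.18169759 = 0.151290
  M+4: 0.13628649×0.32917759 + 0.46576702×0.48912482 + 0.39794649×0.18169759 = 0.344987
  M+6: 0.46576702×0.32917759 + 0.39794649×0.48912482 = 0.347966
  M+8: 0.39794649×0.32917759 = 0.130995
Scale to base peak (0.347966) = 100: 7.12 : 43.48 : 99.14 : 100.00 : 37.65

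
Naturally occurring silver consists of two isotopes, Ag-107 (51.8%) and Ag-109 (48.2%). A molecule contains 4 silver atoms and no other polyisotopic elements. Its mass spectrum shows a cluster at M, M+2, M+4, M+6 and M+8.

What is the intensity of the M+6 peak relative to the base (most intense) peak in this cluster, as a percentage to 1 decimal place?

62.0%

(0.518 + 0.482)^4 gives M 0.0720, M+2 0.2680, M+4 0.3740, M+6 0.2320, M+8 0.0540; the largest is M+4.
P(M+4) = C(4,2) × 0.518^2 × 0.482^2 = 6 × 0.268324 × 0.232324 = 0.374029 (base)
P(M+6) = C(4,3) × 0.518^1 × 0.482^3 = 4 × 0.5180 × 0.11198017 = 0.232023
Relative intensity = 0.232023 / 0.374029 × 100 = 62.0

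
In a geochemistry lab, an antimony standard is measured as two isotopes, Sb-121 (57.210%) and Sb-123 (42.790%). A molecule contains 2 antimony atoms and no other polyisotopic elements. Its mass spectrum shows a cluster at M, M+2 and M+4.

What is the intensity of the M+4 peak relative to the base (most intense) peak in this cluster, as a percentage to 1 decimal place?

37.4%

(0.57210 + 0.42790)^2 gives M 0.3273, M+2 0.4896, M+4 0.1831; the largest is M+2.
P(M+2) = C(2,1) × 0.57210^1 × 0.42790^1 = 2 × 0.5721 × 0.4279 = 0.489603 (base)
P(M+4) = C(2,2) × 0.57210^0 × 0.42790^2 = 1 × 1.0000 × 0.18309841 = 0.183098
Relative intensity = 0.183098 / 0.489603 × 100 = 37.4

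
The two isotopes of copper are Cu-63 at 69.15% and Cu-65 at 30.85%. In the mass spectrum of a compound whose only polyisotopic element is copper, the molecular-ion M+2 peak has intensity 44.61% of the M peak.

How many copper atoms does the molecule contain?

1

The M+2/M ratio from n Cu atoms is n · q/p = n · 0.3085/0.6915.
n = 0.4461 × 0.6915/0.3085 = 1.00 ≈ 1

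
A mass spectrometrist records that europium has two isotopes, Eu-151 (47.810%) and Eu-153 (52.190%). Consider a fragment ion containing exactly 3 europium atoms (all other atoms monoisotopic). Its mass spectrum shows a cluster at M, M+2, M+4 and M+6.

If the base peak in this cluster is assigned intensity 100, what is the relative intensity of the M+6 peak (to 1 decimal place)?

(0.47810 + 0.52190)^3 gives M 0.1093, M+2 0.3579, M+4 0.3907, M+6 0.1422; the largest is M+4.
P(M+4) = C(3,2) × 0.47810^1 × 0.52190^2 = 3 × 0.4781 × 0.27237961 = 0.390674 (base)
P(M+6) = C(3,3) × 0.47810^0 × 0.52190^3 = 1 × 1.0000 × 0.14215492 = 0.142155
Relative intensity = 0.142155 / 0.390674 × 100 = 36.4

36.4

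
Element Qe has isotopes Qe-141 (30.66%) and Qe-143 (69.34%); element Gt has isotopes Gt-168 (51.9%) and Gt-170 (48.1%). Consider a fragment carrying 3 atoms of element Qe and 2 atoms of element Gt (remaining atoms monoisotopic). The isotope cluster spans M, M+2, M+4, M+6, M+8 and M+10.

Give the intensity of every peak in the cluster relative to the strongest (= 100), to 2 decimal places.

Element Qe pattern (n=3): 0.02882149 : 0.19554621 : 0.44224311 : 0.33338919
Element Gt pattern (n=2): 0.269361 : 0.499278 : 0.231361
Convolve the two distributions (both contribute in 2-u steps):
  M: 0.02882149×0.269361 = 0.007763
  M+2: 0.02882149×0.499278 + 0.19554621×0.269361 = 0.067062
  M+4: 0.02882149×0.231361 + 0.19554621×0.499278 + 0.44224311×0.269361 = 0.223423
  M+6: 0.19554621×0.231361 + 0.44224311×0.499278 + 0.33338919×0.269361 = 0.355846
  M+8: 0.44224311×0.231361 + 0.33338919×0.499278 = 0.268772
  M+10: 0.33338919×0.231361 = 0.077133
Scale to base peak (0.355846) = 100: 2.18 : 18.85 : 62.79 : 100.00 : 75.53 : 21.68

2.18 : 18.85 : 62.79 : 100.00 : 75.53 : 21.68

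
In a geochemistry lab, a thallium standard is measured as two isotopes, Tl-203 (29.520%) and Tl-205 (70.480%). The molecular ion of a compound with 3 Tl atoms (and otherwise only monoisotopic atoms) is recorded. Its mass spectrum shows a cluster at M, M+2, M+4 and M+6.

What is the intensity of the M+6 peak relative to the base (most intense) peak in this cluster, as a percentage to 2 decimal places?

Term probabilities: M 0.0257, M+2 0.1843, M+4 0.4399, M+6 0.3501. Base peak = M+4.
P(M+4) = C(3,2) × 0.29520^1 × 0.70480^2 = 3 × 0.2952 × 0.49674304 = 0.439916 (base)
P(M+6) = C(3,3) × 0.29520^0 × 0.70480^3 = 1 × 1.0000 × 0.35010449 = 0.350104
Relative intensity = 0.350104 / 0.439916 × 100 = 79.58

79.58%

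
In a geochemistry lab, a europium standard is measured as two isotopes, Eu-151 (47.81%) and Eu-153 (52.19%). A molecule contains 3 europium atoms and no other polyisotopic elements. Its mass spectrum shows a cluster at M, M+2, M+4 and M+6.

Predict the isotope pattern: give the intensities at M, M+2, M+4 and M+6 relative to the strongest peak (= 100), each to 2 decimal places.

27.97 : 91.61 : 100.00 : 36.39

Each Eu atom is independently Eu-151 (p = 0.4781) or Eu-153 (q = 0.5219); the cluster is the binomial expansion (p + q)^3.
P(M) = 0.4781^3 = 0.109284
P(M+2) = 3 × 0.4781^2 × 0.5219^1 = 0.357887
P(M+4) = 3 × 0.4781^1 × 0.5219^2 = 0.390674
P(M+6) = 0.5219^3 = 0.142155
The M+4 peak is largest (0.390674); scaling to 100 gives 27.97 : 91.61 : 100.00 : 36.39.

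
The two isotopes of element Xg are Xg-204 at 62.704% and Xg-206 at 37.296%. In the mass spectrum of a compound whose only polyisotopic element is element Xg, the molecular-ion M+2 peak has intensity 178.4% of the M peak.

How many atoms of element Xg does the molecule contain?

The M+2/M ratio from n Xg atoms is n · q/p = n · 0.37296/0.62704.
n = 1.784 × 0.62704/0.37296 = 3.00 ≈ 3

3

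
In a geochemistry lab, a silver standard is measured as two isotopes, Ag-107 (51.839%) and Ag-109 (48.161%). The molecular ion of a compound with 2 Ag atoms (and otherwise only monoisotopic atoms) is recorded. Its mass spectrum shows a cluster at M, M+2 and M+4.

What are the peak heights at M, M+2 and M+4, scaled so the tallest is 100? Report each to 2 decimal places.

The 2 Ag atoms are independent, so intensities follow the terms of (0.51839 + 0.48161)^2.
P(M) = 0.51839^2 = 0.268728
P(M+2) = 2 × 0.51839^1 × 0.48161^1 = 0.499324
P(M+4) = 0.48161^2 = 0.231948
The M+2 peak is largest (0.499324); scaling to 100 gives 53.82 : 100.00 : 46.45.

53.82 : 100.00 : 46.45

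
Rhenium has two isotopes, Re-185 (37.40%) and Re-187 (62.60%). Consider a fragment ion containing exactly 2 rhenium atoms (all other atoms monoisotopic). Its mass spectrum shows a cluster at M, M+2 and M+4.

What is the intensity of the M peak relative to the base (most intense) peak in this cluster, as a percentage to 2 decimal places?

Binomial terms of (0.3740 + 0.6260)^2: M 0.1399, M+2 0.4682, M+4 0.3919 → M+2 is the base peak.
P(M+2) = C(2,1) × 0.3740^1 × 0.6260^1 = 2 × 0.3740 × 0.6260 = 0.468248 (base)
P(M) = C(2,0) × 0.3740^2 × 0.6260^0 = 1 × 0.139876 × 1.0000 = 0.139876
Relative intensity = 0.139876 / 0.468248 × 100 = 29.87

29.87%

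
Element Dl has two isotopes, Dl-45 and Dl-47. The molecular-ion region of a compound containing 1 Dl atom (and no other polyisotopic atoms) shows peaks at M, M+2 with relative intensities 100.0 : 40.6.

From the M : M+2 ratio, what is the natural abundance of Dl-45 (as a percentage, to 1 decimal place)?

71.1%

Let p = fractional abundance of Dl-45. I(M+2)/I(M) = [C(1,1)·p^0·(1−p)] / p^1 = 1·(1−p)/p = 40.6/100.0 = 0.4060
(1−p)/p = 0.4060/1 = 0.4060  ⇒  p = 1/(1 + 0.4060) = 0.7112
Dl-45: 71.1%, Dl-47: 28.9%.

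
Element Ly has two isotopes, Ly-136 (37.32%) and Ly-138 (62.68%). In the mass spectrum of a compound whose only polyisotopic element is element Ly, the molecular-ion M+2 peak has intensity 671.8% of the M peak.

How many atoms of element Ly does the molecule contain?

4

The M+2/M ratio from n Ly atoms is n · q/p = n · 0.6268/0.3732.
n = 6.718 × 0.3732/0.6268 = 4.00 ≈ 4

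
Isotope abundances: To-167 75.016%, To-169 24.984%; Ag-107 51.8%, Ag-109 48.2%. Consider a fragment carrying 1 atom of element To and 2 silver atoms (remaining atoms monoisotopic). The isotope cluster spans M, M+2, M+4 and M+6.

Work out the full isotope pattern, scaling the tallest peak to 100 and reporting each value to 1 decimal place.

Element To pattern (n=1): 0.75016 : 0.24984
Silver pattern (n=2): 0.268324 : 0.499352 : 0.232324
Convolve the two distributions (both contribute in 2-u steps):
  M: 0.75016×0.268324 = 0.201286
  M+2: 0.75016×0.499352 + 0.24984×0.268324 = 0.441632
  M+4: 0.75016×0.232324 + 0.24984×0.499352 = 0.299038
  M+6: 0.24984×0.232324 = 0.058044
Scale to base peak (0.441632) = 100: 45.6 : 100.0 : 67.7 : 13.1

45.6 : 100.0 : 67.7 : 13.1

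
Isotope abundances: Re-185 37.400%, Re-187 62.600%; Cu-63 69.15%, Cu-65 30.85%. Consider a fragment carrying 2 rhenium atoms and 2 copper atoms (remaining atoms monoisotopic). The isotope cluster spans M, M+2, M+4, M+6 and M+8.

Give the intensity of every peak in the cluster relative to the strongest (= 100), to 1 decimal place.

16.7 : 70.8 : 100.0 : 52.9 : 9.3

Rhenium pattern (n=2): 0.139876 : 0.468248 : 0.391876
Copper pattern (n=2): 0.47817225 : 0.4266555 : 0.09517225
Convolve the two distributions (both contribute in 2-u steps):
  M: 0.139876×0.47817225 = 0.066885
  M+2: 0.139876×0.4266555 + 0.468248×0.47817225 = 0.283582
  M+4: 0.139876×0.09517225 + 0.468248×0.4266555 + 0.391876×0.47817225 = 0.400477
  M+6: 0.468248×0.09517225 + 0.391876×0.4266555 = 0.211760
  M+8: 0.391876×0.09517225 = 0.037296
Scale to base peak (0.400477) = 100: 16.7 : 70.8 : 100.0 : 52.9 : 9.3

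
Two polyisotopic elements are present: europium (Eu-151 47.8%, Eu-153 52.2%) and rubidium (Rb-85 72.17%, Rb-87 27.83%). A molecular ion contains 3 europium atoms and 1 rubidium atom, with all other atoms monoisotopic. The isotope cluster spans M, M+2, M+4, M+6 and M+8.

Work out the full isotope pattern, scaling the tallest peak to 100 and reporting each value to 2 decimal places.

20.66 : 75.64 : 100.00 : 55.40 : 10.37

Europium pattern (n=3): 0.10921535 : 0.35780594 : 0.39074206 : 0.14223665
Rubidium pattern (n=1): 0.7217 : 0.2783
Convolve the two distributions (both contribute in 2-u steps):
  M: 0.10921535×0.7217 = 0.078821
  M+2: 0.10921535×0.2783 + 0.35780594×0.7217 = 0.288623
  M+4: 0.35780594×0.2783 + 0.39074206×0.7217 = 0.381576
  M+6: 0.39074206×0.2783 + 0.14223665×0.7217 = 0.211396
  M+8: 0.14223665×0.2783 = 0.039584
Scale to base peak (0.381576) = 100: 20.66 : 75.64 : 100.00 : 55.40 : 10.37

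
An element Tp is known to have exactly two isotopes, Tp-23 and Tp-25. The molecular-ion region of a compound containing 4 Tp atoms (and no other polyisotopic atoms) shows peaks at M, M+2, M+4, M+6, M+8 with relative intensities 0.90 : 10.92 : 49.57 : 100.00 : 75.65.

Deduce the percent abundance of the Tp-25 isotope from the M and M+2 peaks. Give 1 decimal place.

75.2%

Let p = fractional abundance of Tp-23. I(M+2)/I(M) = [C(4,1)·p^3·(1−p)] / p^4 = 4·(1−p)/p = 10.92/0.90 = 12.1333
(1−p)/p = 12.1333/4 = 3.0333  ⇒  p = 1/(1 + 3.0333) = 0.2479
Tp-23: 24.8%, Tp-25: 75.2%.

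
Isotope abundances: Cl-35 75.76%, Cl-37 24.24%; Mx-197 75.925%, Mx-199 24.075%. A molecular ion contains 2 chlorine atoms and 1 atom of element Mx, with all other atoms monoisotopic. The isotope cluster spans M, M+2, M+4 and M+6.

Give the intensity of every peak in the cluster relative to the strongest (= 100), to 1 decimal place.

Chlorine pattern (n=2): 0.57395776 : 0.36728448 : 0.05875776
Element Mx pattern (n=1): 0.75925 : 0.24075
Convolve the two distributions (both contribute in 2-u steps):
  M: 0.57395776×0.75925 = 0.435777
  M+2: 0.57395776×0.24075 + 0.36728448×0.75925 = 0.417041
  M+4: 0.36728448×0.24075 + 0.05875776×0.75925 = 0.133036
  M+6: 0.05875776×0.24075 = 0.014146
Scale to base peak (0.435777) = 100: 100.0 : 95.7 : 30.5 : 3.2

100.0 : 95.7 : 30.5 : 3.2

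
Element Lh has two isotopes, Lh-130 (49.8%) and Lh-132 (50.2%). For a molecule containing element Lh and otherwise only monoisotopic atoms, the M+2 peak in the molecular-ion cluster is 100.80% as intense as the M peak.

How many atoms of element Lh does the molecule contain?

1

The M+2/M ratio from n Lh atoms is n · q/p = n · 0.502/0.498.
n = 1.0080 × 0.498/0.502 = 1.00 ≈ 1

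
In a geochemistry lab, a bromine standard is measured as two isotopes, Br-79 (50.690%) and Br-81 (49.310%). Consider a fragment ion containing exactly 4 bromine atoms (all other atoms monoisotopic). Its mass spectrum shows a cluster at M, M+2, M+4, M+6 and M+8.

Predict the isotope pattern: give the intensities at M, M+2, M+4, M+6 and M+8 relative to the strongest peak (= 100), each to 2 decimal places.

Expanding (0.50690 + 0.49310)^4:
P(M) = 0.50690^4 = 0.066022
P(M+2) = 4 × 0.50690^3 × 0.49310^1 = 0.256899
P(M+4) = 6 × 0.50690^2 × 0.49310^2 = 0.374857
P(M+6) = 4 × 0.50690^1 × 0.49310^3 = 0.243101
P(M+8) = 0.49310^4 = 0.059121
The M+4 peak is largest (0.374857); scaling to 100 gives 17.61 : 68.53 : 100.00 : 64.85 : 15.77.

17.61 : 68.53 : 100.00 : 64.85 : 15.77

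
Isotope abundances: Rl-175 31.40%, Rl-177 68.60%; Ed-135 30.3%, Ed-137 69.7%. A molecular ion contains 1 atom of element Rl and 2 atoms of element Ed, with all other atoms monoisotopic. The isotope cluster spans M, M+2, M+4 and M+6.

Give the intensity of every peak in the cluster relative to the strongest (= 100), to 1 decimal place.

6.5 : 44.2 : 100.0 : 75.3

Element Rl pattern (n=1): 0.3140 : 0.6860
Element Ed pattern (n=2): 0.091809 : 0.422382 : 0.485809
Convolve the two distributions (both contribute in 2-u steps):
  M: 0.3140×0.091809 = 0.028828
  M+2: 0.3140×0.422382 + 0.6860×0.091809 = 0.195609
  M+4: 0.3140×0.485809 + 0.6860×0.422382 = 0.442298
  M+6: 0.6860×0.485809 = 0.333265
Scale to base peak (0.442298) = 100: 6.5 : 44.2 : 100.0 : 75.3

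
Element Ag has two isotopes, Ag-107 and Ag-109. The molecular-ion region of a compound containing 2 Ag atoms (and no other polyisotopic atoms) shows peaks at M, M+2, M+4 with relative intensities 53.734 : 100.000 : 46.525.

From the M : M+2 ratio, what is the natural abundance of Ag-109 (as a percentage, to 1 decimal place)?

Write p for the Ag-107 fraction. I(M+2)/I(M) = [C(2,1)·p^1·(1−p)] / p^2 = 2·(1−p)/p = 100.000/53.734 = 1.8610
(1−p)/p = 1.8610/2 = 0.9305  ⇒  p = 1/(1 + 0.9305) = 0.5180
Ag-107: 51.8%, Ag-109: 48.2%.

48.2%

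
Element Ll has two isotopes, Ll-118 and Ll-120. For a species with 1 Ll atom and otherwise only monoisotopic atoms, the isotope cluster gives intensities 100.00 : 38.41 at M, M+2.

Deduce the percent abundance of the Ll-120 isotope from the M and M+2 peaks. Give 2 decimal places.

27.75%

Let p = fractional abundance of Ll-118. I(M+2)/I(M) = [C(1,1)·p^0·(1−p)] / p^1 = 1·(1−p)/p = 38.41/100.00 = 0.3841
(1−p)/p = 0.3841/1 = 0.3841  ⇒  p = 1/(1 + 0.3841) = 0.7225
Ll-118: 72.25%, Ll-120: 27.75%.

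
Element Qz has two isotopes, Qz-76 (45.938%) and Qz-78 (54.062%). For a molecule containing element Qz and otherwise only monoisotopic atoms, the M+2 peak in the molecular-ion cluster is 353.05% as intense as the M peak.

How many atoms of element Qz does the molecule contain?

For n independent Qz atoms, I(M+2)/I(M) = n · (abundance Qz-78) / (abundance Qz-76) = n · 0.54062/0.45938.
n = 3.5305 × 0.45938/0.54062 = 3.00 ≈ 3

3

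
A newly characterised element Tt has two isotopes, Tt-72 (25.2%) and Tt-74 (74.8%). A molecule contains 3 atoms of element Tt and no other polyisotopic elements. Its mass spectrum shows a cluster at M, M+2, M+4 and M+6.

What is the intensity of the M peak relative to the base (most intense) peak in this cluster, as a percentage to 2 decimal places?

(0.252 + 0.748)^3 gives M 0.0160, M+2 0.1425, M+4 0.4230, M+6 0.4185; the largest is M+4.
P(M+4) = C(3,2) × 0.252^1 × 0.748^2 = 3 × 0.2520 × 0.559504 = 0.422985 (base)
P(M) = C(3,0) × 0.252^3 × 0.748^0 = 1 × 0.01600301 × 1.0000 = 0.016003
Relative intensity = 0.016003 / 0.422985 × 100 = 3.78

3.78%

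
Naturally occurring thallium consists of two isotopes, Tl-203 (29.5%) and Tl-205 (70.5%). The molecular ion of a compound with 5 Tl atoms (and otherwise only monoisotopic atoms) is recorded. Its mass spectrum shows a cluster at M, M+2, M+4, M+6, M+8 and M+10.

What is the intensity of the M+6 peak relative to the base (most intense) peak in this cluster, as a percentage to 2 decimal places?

Binomial terms of (0.295 + 0.705)^5: M 0.0022, M+2 0.0267, M+4 0.1276, M+6 0.3049, M+8 0.3644, M+10 0.1742 → M+8 is the base peak.
P(M+8) = C(5,4) × 0.295^1 × 0.705^4 = 5 × 0.2950 × 0.24703385 = 0.364375 (base)
P(M+6) = C(5,3) × 0.295^2 × 0.705^3 = 10 × 0.087025 × 0.35040263 = 0.304938
Relative intensity = 0.304938 / 0.364375 × 100 = 83.69

83.69%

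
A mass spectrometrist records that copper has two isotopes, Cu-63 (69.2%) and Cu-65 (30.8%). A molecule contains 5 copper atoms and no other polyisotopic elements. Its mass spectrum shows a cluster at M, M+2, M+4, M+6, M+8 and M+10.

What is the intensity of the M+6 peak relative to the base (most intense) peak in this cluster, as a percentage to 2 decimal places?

(0.692 + 0.308)^5 gives M 0.1587, M+2 0.3531, M+4 0.3144, M+6 0.1399, M+8 0.0311, M+10 0.0028; the largest is M+2.
P(M+2) = C(5,1) × 0.692^4 × 0.308^1 = 5 × 0.22931073 × 0.3080 = 0.353139 (base)
P(M+6) = C(5,3) × 0.692^2 × 0.308^3 = 10 × 0.478864 × 0.02921811 = 0.139915
Relative intensity = 0.139915 / 0.353139 × 100 = 39.62

39.62%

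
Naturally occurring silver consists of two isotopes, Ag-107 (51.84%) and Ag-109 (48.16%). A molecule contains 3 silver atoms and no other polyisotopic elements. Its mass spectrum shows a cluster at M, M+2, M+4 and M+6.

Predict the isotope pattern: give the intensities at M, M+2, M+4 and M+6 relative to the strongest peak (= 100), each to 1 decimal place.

The 3 Ag atoms are independent, so intensities follow the terms of (0.5184 + 0.4816)^3.
P(M) = 0.5184^3 = 0.139314
P(M+2) = 3 × 0.5184^2 × 0.4816^1 = 0.388273
P(M+4) = 3 × 0.5184^1 × 0.4816^2 = 0.360711
P(M+6) = 0.4816^3 = 0.111702
The M+2 peak is largest (0.388273); scaling to 100 gives 35.9 : 100.0 : 92.9 : 28.8.

35.9 : 100.0 : 92.9 : 28.8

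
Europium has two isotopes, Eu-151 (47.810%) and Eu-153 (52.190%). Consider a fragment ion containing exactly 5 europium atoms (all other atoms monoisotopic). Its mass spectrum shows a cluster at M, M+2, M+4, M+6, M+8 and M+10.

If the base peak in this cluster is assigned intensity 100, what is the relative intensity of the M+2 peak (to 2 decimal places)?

Term probabilities: M 0.0250, M+2 0.1363, M+4 0.2977, M+6 0.3249, M+8 0.1774, M+10 0.0387. Base peak = M+6.
P(M+6) = C(5,3) × 0.47810^2 × 0.52190^3 = 10 × 0.22857961 × 0.14215492 = 0.324937 (base)
P(M+2) = C(5,1) × 0.47810^4 × 0.52190^1 = 5 × 0.05224864 × 0.5219 = 0.136343
Relative intensity = 0.136343 / 0.324937 × 100 = 41.96

41.96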